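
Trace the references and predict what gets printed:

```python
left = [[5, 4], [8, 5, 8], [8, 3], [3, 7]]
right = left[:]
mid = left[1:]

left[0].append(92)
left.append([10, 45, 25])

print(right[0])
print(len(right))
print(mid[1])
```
[5, 4, 92]
4
[8, 3]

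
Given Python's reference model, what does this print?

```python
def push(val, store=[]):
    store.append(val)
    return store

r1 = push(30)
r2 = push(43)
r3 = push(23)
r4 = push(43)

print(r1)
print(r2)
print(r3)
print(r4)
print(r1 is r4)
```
[30, 43, 23, 43]
[30, 43, 23, 43]
[30, 43, 23, 43]
[30, 43, 23, 43]
True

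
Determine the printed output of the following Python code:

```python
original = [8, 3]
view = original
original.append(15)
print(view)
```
[8, 3, 15]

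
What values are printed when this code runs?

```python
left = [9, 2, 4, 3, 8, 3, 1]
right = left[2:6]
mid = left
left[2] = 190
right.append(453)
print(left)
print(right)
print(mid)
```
[9, 2, 190, 3, 8, 3, 1]
[4, 3, 8, 3, 453]
[9, 2, 190, 3, 8, 3, 1]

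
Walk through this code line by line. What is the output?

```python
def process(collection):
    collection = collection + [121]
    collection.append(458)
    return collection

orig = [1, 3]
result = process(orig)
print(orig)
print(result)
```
[1, 3]
[1, 3, 121, 458]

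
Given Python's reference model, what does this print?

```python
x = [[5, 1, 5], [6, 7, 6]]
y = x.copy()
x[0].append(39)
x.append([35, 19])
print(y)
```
[[5, 1, 5, 39], [6, 7, 6]]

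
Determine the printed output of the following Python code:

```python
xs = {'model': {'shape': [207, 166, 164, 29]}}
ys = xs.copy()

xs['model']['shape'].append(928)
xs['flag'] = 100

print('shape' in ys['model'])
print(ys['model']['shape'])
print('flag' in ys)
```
True
[207, 166, 164, 29, 928]
False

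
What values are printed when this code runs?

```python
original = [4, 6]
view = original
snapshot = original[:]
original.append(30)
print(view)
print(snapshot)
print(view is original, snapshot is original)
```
[4, 6, 30]
[4, 6]
True False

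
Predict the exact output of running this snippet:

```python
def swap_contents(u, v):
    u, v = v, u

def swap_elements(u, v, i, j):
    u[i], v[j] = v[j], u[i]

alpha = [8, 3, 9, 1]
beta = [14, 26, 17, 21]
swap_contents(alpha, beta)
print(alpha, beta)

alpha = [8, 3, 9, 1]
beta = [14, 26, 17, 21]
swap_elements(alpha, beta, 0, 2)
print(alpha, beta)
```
[8, 3, 9, 1] [14, 26, 17, 21]
[17, 3, 9, 1] [14, 26, 8, 21]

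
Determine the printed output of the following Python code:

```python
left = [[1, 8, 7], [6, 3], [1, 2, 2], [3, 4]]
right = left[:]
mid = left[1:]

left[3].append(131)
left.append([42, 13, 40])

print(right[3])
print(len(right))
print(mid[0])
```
[3, 4, 131]
4
[6, 3]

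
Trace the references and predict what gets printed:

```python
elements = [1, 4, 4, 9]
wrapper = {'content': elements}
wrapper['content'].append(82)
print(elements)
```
[1, 4, 4, 9, 82]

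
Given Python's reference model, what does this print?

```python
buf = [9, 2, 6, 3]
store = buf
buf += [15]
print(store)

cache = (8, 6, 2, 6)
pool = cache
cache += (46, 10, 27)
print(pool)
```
[9, 2, 6, 3, 15]
(8, 6, 2, 6)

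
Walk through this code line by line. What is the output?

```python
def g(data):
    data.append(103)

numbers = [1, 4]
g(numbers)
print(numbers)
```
[1, 4, 103]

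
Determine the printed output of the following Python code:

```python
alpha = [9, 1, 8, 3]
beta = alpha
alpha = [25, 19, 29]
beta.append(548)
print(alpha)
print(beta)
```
[25, 19, 29]
[9, 1, 8, 3, 548]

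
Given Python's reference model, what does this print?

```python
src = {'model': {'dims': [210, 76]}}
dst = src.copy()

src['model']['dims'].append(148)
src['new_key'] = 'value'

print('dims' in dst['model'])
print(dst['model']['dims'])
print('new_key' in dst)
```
True
[210, 76, 148]
False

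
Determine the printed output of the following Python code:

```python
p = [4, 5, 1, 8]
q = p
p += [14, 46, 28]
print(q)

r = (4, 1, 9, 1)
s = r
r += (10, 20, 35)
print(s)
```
[4, 5, 1, 8, 14, 46, 28]
(4, 1, 9, 1)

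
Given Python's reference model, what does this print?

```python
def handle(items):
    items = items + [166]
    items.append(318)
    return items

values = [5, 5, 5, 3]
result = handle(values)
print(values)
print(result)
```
[5, 5, 5, 3]
[5, 5, 5, 3, 166, 318]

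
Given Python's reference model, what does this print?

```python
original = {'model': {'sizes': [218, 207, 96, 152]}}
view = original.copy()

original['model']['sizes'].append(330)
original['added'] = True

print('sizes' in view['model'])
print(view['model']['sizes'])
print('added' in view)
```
True
[218, 207, 96, 152, 330]
False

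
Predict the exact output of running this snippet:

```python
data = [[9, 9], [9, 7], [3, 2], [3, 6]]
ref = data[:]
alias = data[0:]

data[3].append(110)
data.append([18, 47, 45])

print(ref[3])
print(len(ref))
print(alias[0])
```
[3, 6, 110]
4
[9, 9]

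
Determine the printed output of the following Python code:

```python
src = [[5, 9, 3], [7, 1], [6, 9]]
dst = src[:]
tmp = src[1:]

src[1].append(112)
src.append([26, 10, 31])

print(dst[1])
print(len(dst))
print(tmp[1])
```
[7, 1, 112]
3
[6, 9]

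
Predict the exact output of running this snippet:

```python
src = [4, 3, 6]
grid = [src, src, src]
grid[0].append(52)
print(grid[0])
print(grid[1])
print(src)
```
[4, 3, 6, 52]
[4, 3, 6, 52]
[4, 3, 6, 52]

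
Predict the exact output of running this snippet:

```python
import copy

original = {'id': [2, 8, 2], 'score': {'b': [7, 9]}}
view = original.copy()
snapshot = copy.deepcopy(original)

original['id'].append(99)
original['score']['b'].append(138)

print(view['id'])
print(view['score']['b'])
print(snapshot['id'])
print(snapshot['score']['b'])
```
[2, 8, 2, 99]
[7, 9, 138]
[2, 8, 2]
[7, 9]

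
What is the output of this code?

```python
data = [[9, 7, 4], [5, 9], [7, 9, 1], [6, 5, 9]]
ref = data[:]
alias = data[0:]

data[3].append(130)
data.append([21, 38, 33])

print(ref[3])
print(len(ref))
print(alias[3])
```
[6, 5, 9, 130]
4
[6, 5, 9, 130]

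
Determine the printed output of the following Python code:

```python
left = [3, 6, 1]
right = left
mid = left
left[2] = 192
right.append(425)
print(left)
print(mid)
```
[3, 6, 192, 425]
[3, 6, 192, 425]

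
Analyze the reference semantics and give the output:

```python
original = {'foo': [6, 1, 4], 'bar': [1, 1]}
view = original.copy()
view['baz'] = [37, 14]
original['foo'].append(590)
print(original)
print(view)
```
{'foo': [6, 1, 4, 590], 'bar': [1, 1]}
{'foo': [6, 1, 4, 590], 'bar': [1, 1], 'baz': [37, 14]}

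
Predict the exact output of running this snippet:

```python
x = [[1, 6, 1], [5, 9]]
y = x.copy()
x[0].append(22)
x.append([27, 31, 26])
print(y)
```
[[1, 6, 1, 22], [5, 9]]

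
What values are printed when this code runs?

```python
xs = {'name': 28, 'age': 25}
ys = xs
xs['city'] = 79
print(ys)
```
{'name': 28, 'age': 25, 'city': 79}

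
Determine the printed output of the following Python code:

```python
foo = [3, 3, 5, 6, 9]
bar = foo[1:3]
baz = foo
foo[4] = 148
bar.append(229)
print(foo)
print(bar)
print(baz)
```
[3, 3, 5, 6, 148]
[3, 5, 229]
[3, 3, 5, 6, 148]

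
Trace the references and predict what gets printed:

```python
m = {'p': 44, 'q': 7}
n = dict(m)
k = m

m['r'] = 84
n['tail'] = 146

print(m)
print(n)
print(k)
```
{'p': 44, 'q': 7, 'r': 84}
{'p': 44, 'q': 7, 'tail': 146}
{'p': 44, 'q': 7, 'r': 84}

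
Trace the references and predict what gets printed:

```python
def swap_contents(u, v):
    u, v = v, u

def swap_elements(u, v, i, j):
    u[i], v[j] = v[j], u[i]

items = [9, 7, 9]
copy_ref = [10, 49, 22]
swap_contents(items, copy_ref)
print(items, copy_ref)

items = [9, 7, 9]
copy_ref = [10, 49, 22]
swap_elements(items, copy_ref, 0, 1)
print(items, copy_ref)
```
[9, 7, 9] [10, 49, 22]
[49, 7, 9] [10, 9, 22]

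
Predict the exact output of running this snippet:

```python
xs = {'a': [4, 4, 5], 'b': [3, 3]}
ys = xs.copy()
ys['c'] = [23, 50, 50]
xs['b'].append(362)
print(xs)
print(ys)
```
{'a': [4, 4, 5], 'b': [3, 3, 362]}
{'a': [4, 4, 5], 'b': [3, 3, 362], 'c': [23, 50, 50]}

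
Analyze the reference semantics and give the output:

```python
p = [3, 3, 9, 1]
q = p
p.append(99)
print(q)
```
[3, 3, 9, 1, 99]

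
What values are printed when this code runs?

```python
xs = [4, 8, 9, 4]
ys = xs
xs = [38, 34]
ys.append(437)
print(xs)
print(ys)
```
[38, 34]
[4, 8, 9, 4, 437]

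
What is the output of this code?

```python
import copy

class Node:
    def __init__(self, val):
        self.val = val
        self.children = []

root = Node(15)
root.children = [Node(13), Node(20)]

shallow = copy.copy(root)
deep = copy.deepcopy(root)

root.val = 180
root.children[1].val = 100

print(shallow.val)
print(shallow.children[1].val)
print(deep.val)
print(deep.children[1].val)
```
15
100
15
20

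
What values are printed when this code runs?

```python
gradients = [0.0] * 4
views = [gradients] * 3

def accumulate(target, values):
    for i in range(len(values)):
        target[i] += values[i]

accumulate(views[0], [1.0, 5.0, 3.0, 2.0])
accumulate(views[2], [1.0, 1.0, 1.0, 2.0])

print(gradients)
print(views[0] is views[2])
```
[2.0, 6.0, 4.0, 4.0]
True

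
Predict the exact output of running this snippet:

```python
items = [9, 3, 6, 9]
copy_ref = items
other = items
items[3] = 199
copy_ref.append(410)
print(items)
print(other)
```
[9, 3, 6, 199, 410]
[9, 3, 6, 199, 410]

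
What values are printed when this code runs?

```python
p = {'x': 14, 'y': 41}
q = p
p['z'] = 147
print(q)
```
{'x': 14, 'y': 41, 'z': 147}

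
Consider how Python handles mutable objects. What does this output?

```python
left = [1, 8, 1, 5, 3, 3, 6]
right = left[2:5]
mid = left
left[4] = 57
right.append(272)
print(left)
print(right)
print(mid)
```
[1, 8, 1, 5, 57, 3, 6]
[1, 5, 3, 272]
[1, 8, 1, 5, 57, 3, 6]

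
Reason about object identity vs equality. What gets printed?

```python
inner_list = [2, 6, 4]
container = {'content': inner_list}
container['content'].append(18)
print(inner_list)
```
[2, 6, 4, 18]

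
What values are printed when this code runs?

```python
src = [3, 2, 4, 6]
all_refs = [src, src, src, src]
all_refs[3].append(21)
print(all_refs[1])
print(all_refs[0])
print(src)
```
[3, 2, 4, 6, 21]
[3, 2, 4, 6, 21]
[3, 2, 4, 6, 21]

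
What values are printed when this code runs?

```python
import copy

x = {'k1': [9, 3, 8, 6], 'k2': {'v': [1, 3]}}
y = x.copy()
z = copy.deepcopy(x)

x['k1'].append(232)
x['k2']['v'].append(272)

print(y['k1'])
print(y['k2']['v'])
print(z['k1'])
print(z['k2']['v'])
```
[9, 3, 8, 6, 232]
[1, 3, 272]
[9, 3, 8, 6]
[1, 3]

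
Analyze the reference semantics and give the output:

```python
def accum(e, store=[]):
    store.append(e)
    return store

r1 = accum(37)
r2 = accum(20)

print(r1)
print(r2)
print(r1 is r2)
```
[37, 20]
[37, 20]
True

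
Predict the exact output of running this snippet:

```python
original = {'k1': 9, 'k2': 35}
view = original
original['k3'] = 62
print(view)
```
{'k1': 9, 'k2': 35, 'k3': 62}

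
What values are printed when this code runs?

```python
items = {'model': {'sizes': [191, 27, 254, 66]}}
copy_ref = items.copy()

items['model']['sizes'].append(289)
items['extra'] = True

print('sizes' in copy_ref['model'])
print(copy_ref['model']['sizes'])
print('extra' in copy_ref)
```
True
[191, 27, 254, 66, 289]
False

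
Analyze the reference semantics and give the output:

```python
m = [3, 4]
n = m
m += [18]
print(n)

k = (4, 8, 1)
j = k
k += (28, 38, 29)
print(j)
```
[3, 4, 18]
(4, 8, 1)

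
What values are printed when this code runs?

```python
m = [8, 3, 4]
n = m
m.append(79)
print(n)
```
[8, 3, 4, 79]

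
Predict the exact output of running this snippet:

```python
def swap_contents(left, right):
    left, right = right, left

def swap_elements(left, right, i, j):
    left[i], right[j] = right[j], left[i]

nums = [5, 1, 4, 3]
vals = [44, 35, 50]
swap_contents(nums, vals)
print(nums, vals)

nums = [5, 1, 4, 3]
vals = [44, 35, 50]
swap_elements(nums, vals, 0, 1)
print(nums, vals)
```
[5, 1, 4, 3] [44, 35, 50]
[35, 1, 4, 3] [44, 5, 50]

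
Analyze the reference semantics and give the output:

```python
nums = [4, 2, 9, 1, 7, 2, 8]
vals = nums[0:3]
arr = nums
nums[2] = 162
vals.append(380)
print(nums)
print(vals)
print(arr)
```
[4, 2, 162, 1, 7, 2, 8]
[4, 2, 9, 380]
[4, 2, 162, 1, 7, 2, 8]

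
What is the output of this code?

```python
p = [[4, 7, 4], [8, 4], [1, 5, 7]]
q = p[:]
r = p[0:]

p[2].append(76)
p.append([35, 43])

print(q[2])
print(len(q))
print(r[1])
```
[1, 5, 7, 76]
3
[8, 4]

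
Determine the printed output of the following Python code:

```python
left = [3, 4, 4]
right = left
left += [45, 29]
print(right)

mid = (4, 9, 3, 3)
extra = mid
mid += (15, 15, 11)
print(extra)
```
[3, 4, 4, 45, 29]
(4, 9, 3, 3)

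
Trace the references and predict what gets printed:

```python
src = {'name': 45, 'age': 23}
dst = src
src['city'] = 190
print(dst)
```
{'name': 45, 'age': 23, 'city': 190}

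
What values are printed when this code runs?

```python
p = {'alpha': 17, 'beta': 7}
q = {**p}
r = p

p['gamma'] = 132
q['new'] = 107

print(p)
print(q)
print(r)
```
{'alpha': 17, 'beta': 7, 'gamma': 132}
{'alpha': 17, 'beta': 7, 'new': 107}
{'alpha': 17, 'beta': 7, 'gamma': 132}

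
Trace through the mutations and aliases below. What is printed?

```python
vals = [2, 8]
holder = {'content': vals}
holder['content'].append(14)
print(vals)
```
[2, 8, 14]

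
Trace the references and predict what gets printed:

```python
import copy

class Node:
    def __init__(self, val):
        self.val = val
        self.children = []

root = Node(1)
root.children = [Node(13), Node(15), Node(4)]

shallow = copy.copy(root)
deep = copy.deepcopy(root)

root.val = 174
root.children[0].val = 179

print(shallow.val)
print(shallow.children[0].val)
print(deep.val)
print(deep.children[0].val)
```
1
179
1
13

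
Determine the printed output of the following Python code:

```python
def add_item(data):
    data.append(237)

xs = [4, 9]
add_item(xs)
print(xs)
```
[4, 9, 237]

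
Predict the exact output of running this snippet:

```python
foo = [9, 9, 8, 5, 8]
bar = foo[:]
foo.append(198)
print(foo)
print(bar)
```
[9, 9, 8, 5, 8, 198]
[9, 9, 8, 5, 8]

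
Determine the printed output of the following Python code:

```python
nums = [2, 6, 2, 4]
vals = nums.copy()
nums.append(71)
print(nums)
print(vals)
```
[2, 6, 2, 4, 71]
[2, 6, 2, 4]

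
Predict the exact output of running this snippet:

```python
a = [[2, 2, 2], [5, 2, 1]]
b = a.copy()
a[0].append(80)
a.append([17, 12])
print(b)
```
[[2, 2, 2, 80], [5, 2, 1]]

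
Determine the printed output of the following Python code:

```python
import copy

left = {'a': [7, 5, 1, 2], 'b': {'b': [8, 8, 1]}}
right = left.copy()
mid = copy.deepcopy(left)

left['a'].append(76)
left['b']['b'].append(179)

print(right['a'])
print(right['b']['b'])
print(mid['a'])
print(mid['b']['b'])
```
[7, 5, 1, 2, 76]
[8, 8, 1, 179]
[7, 5, 1, 2]
[8, 8, 1]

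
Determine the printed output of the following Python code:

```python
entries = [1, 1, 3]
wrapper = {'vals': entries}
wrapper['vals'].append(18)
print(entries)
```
[1, 1, 3, 18]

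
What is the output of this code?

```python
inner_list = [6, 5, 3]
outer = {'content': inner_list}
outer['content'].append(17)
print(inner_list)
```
[6, 5, 3, 17]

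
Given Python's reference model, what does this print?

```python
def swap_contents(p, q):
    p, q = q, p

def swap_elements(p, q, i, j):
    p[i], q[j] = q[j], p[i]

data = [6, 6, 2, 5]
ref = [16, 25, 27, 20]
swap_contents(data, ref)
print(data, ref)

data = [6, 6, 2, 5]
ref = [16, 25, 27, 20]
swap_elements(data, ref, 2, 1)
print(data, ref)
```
[6, 6, 2, 5] [16, 25, 27, 20]
[6, 6, 25, 5] [16, 2, 27, 20]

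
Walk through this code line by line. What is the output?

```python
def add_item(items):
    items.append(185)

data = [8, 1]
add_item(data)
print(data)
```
[8, 1, 185]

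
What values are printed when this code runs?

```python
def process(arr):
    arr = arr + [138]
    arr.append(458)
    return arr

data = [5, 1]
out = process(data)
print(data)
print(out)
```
[5, 1]
[5, 1, 138, 458]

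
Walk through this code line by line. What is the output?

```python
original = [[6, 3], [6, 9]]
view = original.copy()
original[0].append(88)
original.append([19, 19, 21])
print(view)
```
[[6, 3, 88], [6, 9]]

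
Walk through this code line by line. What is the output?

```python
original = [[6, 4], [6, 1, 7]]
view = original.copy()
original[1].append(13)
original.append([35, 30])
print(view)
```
[[6, 4], [6, 1, 7, 13]]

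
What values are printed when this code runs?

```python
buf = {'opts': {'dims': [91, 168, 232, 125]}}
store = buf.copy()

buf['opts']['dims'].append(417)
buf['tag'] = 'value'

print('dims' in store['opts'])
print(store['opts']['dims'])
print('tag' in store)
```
True
[91, 168, 232, 125, 417]
False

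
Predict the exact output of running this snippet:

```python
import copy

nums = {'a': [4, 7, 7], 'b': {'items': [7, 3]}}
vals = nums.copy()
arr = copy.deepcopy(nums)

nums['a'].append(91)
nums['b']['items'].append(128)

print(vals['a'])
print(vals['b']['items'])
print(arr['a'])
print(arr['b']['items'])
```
[4, 7, 7, 91]
[7, 3, 128]
[4, 7, 7]
[7, 3]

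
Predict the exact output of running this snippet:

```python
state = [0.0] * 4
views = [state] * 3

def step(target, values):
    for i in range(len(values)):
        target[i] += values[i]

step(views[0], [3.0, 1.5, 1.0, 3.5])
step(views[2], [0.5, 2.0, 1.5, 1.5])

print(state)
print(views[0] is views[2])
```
[3.5, 3.5, 2.5, 5.0]
True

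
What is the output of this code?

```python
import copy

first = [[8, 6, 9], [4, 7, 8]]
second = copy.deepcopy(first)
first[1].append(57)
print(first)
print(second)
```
[[8, 6, 9], [4, 7, 8, 57]]
[[8, 6, 9], [4, 7, 8]]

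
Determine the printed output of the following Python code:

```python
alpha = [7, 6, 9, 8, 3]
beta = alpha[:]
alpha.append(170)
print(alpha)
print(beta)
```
[7, 6, 9, 8, 3, 170]
[7, 6, 9, 8, 3]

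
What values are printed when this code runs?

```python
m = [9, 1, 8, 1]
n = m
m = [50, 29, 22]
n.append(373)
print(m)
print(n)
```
[50, 29, 22]
[9, 1, 8, 1, 373]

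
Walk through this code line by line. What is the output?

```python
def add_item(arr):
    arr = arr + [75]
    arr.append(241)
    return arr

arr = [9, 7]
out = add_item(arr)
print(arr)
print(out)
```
[9, 7]
[9, 7, 75, 241]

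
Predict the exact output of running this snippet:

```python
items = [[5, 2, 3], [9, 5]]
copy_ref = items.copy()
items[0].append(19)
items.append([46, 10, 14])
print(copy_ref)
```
[[5, 2, 3, 19], [9, 5]]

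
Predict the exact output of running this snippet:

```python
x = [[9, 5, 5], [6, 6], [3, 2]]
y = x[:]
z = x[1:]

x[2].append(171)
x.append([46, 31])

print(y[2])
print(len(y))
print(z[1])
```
[3, 2, 171]
3
[3, 2, 171]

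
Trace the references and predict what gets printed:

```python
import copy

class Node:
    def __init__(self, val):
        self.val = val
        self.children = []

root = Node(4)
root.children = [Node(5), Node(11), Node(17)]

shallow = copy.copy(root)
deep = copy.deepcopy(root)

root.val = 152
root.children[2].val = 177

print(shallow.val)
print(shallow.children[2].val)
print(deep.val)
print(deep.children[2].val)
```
4
177
4
17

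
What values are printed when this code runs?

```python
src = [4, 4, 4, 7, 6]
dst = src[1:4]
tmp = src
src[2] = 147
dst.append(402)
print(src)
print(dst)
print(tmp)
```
[4, 4, 147, 7, 6]
[4, 4, 7, 402]
[4, 4, 147, 7, 6]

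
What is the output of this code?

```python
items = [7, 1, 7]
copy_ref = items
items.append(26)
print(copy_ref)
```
[7, 1, 7, 26]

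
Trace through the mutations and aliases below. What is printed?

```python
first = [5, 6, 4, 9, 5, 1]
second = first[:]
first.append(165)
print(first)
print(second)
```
[5, 6, 4, 9, 5, 1, 165]
[5, 6, 4, 9, 5, 1]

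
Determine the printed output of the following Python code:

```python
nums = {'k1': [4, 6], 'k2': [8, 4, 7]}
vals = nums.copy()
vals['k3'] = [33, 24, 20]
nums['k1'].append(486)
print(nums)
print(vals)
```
{'k1': [4, 6, 486], 'k2': [8, 4, 7]}
{'k1': [4, 6, 486], 'k2': [8, 4, 7], 'k3': [33, 24, 20]}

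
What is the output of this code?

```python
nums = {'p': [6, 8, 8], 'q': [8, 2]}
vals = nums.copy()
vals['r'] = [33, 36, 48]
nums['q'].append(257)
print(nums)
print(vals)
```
{'p': [6, 8, 8], 'q': [8, 2, 257]}
{'p': [6, 8, 8], 'q': [8, 2, 257], 'r': [33, 36, 48]}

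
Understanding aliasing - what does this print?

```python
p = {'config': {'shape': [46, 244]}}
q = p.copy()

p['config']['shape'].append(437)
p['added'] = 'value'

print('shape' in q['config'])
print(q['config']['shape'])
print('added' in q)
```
True
[46, 244, 437]
False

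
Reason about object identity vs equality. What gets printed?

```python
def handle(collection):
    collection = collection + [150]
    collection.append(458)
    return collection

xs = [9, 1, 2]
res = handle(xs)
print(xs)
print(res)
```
[9, 1, 2]
[9, 1, 2, 150, 458]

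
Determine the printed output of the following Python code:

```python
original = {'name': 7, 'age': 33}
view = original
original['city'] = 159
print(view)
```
{'name': 7, 'age': 33, 'city': 159}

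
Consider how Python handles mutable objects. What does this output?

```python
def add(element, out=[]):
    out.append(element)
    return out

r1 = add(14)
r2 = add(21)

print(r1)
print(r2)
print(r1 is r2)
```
[14, 21]
[14, 21]
True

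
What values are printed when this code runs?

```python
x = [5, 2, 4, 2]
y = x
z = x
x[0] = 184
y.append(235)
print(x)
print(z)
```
[184, 2, 4, 2, 235]
[184, 2, 4, 2, 235]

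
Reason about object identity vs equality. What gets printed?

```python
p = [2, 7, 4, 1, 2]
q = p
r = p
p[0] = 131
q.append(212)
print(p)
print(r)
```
[131, 7, 4, 1, 2, 212]
[131, 7, 4, 1, 2, 212]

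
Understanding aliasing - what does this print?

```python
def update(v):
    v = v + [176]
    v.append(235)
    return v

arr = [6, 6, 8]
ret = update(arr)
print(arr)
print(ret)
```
[6, 6, 8]
[6, 6, 8, 176, 235]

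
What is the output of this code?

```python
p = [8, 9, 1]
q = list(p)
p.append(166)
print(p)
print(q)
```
[8, 9, 1, 166]
[8, 9, 1]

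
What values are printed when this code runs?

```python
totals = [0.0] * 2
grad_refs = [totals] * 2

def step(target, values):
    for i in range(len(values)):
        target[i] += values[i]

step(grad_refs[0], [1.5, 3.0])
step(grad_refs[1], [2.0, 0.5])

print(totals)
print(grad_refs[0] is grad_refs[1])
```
[3.5, 3.5]
True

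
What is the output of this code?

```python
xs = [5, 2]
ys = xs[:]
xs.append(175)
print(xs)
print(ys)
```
[5, 2, 175]
[5, 2]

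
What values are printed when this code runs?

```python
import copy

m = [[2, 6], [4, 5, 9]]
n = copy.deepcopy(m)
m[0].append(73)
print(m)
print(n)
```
[[2, 6, 73], [4, 5, 9]]
[[2, 6], [4, 5, 9]]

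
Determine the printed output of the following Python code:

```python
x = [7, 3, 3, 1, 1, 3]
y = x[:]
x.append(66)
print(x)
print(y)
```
[7, 3, 3, 1, 1, 3, 66]
[7, 3, 3, 1, 1, 3]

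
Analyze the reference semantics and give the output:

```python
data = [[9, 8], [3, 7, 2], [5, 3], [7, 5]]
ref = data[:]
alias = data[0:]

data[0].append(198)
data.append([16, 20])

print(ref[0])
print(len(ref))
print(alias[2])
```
[9, 8, 198]
4
[5, 3]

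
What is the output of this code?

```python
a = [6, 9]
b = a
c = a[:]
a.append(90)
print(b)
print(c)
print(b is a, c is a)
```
[6, 9, 90]
[6, 9]
True False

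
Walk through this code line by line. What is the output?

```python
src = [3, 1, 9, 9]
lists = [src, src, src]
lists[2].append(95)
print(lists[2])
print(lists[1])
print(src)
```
[3, 1, 9, 9, 95]
[3, 1, 9, 9, 95]
[3, 1, 9, 9, 95]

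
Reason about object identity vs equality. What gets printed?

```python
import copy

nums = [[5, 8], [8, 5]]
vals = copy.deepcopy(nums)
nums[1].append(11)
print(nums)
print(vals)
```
[[5, 8], [8, 5, 11]]
[[5, 8], [8, 5]]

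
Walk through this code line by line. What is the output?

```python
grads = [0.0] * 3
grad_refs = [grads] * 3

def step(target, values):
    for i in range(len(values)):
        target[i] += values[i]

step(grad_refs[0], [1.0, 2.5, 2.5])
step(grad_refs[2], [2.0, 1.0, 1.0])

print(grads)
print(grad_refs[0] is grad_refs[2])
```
[3.0, 3.5, 3.5]
True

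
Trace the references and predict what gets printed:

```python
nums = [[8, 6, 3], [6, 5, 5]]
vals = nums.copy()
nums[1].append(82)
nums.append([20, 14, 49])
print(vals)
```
[[8, 6, 3], [6, 5, 5, 82]]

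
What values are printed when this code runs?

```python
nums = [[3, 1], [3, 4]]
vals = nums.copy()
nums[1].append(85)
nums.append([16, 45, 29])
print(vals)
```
[[3, 1], [3, 4, 85]]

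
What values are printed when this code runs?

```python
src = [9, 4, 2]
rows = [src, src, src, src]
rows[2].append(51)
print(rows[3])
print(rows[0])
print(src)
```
[9, 4, 2, 51]
[9, 4, 2, 51]
[9, 4, 2, 51]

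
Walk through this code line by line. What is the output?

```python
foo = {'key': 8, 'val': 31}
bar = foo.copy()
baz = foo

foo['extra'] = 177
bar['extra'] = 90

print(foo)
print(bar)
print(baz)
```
{'key': 8, 'val': 31, 'extra': 177}
{'key': 8, 'val': 31, 'extra': 90}
{'key': 8, 'val': 31, 'extra': 177}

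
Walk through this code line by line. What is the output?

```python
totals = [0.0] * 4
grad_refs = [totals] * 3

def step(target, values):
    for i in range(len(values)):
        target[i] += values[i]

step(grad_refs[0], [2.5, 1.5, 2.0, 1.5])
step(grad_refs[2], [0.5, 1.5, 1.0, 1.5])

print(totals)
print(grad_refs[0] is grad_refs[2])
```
[3.0, 3.0, 3.0, 3.0]
True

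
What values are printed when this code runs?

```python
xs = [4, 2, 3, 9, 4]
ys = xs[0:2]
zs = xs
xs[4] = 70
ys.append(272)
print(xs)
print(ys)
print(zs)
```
[4, 2, 3, 9, 70]
[4, 2, 272]
[4, 2, 3, 9, 70]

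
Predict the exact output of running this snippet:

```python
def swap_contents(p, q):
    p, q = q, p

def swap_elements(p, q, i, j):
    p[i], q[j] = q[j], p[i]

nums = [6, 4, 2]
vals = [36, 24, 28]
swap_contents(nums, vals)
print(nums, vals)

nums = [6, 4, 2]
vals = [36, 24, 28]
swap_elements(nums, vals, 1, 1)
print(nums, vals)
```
[6, 4, 2] [36, 24, 28]
[6, 24, 2] [36, 4, 28]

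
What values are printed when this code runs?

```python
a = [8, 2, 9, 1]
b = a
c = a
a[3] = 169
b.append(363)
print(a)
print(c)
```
[8, 2, 9, 169, 363]
[8, 2, 9, 169, 363]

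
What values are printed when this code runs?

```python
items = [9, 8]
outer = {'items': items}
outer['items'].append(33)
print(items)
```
[9, 8, 33]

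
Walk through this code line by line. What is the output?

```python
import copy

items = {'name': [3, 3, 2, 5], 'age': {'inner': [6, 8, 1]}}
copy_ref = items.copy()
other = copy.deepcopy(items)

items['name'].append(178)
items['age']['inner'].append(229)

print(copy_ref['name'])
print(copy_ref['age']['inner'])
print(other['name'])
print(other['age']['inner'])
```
[3, 3, 2, 5, 178]
[6, 8, 1, 229]
[3, 3, 2, 5]
[6, 8, 1]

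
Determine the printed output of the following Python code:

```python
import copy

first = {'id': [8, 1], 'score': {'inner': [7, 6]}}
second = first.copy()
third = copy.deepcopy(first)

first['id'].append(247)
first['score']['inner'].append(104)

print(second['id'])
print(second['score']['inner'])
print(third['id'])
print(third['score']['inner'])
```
[8, 1, 247]
[7, 6, 104]
[8, 1]
[7, 6]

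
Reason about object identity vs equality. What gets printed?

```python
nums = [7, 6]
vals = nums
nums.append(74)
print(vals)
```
[7, 6, 74]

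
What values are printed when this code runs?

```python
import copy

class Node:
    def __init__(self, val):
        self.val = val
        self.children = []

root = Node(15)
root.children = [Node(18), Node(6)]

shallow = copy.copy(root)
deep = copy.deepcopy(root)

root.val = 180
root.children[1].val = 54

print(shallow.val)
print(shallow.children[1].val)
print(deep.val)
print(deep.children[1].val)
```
15
54
15
6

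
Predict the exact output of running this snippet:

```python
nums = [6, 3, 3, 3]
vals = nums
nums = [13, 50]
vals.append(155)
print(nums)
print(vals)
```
[13, 50]
[6, 3, 3, 3, 155]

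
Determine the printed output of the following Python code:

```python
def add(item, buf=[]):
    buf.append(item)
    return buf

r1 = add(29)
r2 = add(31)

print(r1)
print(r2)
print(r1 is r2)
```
[29, 31]
[29, 31]
True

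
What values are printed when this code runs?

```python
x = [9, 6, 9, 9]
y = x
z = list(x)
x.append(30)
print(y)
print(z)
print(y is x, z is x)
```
[9, 6, 9, 9, 30]
[9, 6, 9, 9]
True False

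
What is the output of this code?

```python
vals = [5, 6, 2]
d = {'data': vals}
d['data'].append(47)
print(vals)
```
[5, 6, 2, 47]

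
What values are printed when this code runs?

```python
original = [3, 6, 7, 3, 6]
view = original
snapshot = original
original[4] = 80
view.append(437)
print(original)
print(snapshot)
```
[3, 6, 7, 3, 80, 437]
[3, 6, 7, 3, 80, 437]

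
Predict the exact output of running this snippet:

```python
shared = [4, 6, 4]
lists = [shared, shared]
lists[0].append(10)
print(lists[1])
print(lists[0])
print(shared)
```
[4, 6, 4, 10]
[4, 6, 4, 10]
[4, 6, 4, 10]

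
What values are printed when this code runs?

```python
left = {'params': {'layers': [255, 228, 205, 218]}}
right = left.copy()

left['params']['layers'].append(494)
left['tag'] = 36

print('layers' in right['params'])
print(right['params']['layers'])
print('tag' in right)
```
True
[255, 228, 205, 218, 494]
False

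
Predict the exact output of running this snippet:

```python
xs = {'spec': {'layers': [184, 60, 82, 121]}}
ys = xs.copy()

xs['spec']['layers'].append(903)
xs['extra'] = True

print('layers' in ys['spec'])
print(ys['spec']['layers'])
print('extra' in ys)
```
True
[184, 60, 82, 121, 903]
False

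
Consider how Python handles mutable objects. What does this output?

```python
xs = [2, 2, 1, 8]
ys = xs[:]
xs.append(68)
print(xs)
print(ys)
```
[2, 2, 1, 8, 68]
[2, 2, 1, 8]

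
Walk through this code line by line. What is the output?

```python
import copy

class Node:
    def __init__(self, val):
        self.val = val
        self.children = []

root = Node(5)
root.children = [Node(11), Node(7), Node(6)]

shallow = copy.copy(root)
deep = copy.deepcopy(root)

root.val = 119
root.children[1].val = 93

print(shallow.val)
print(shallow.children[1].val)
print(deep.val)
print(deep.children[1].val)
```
5
93
5
7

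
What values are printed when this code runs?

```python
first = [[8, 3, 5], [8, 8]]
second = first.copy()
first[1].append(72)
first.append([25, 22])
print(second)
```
[[8, 3, 5], [8, 8, 72]]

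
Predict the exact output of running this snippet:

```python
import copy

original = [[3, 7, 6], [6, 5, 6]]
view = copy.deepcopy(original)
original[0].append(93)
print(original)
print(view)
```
[[3, 7, 6, 93], [6, 5, 6]]
[[3, 7, 6], [6, 5, 6]]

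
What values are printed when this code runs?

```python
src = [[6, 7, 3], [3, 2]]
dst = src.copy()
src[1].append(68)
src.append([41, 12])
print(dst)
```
[[6, 7, 3], [3, 2, 68]]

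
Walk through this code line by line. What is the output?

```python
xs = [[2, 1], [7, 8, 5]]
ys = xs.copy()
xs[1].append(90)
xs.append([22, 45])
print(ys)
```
[[2, 1], [7, 8, 5, 90]]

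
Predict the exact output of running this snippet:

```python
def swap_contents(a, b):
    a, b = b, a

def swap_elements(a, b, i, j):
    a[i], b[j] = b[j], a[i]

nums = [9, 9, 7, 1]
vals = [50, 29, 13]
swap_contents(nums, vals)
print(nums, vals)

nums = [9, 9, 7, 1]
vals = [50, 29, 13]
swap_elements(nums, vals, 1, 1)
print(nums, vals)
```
[9, 9, 7, 1] [50, 29, 13]
[9, 29, 7, 1] [50, 9, 13]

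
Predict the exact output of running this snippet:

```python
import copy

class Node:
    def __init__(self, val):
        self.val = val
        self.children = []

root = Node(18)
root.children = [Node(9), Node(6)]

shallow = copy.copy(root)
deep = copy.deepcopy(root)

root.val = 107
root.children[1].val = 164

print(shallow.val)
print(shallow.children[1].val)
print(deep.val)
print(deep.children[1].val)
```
18
164
18
6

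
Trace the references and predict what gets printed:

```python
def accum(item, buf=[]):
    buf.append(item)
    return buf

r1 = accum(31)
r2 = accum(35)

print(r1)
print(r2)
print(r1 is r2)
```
[31, 35]
[31, 35]
True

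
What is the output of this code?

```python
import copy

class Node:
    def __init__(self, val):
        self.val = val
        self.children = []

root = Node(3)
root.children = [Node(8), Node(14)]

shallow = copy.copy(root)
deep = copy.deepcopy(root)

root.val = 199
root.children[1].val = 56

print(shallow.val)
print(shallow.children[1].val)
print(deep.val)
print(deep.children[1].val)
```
3
56
3
14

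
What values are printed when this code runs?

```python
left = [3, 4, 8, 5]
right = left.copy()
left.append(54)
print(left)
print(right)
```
[3, 4, 8, 5, 54]
[3, 4, 8, 5]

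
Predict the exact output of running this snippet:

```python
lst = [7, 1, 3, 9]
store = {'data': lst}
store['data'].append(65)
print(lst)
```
[7, 1, 3, 9, 65]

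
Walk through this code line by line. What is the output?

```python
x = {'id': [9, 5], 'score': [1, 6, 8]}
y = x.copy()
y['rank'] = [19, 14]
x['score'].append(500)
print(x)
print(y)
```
{'id': [9, 5], 'score': [1, 6, 8, 500]}
{'id': [9, 5], 'score': [1, 6, 8, 500], 'rank': [19, 14]}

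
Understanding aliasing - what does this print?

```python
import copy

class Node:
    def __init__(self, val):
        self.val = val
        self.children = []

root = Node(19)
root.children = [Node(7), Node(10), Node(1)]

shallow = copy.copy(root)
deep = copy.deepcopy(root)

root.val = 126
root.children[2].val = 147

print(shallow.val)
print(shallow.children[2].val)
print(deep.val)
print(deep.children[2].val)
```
19
147
19
1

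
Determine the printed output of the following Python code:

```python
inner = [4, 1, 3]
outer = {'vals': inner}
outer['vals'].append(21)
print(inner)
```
[4, 1, 3, 21]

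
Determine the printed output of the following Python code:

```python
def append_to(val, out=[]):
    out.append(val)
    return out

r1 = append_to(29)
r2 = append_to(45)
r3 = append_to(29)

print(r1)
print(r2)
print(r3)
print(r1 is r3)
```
[29, 45, 29]
[29, 45, 29]
[29, 45, 29]
True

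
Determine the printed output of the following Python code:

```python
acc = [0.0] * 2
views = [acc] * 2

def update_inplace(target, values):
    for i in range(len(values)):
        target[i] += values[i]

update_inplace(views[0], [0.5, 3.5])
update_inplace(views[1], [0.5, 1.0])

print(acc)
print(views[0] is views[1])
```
[1.0, 4.5]
True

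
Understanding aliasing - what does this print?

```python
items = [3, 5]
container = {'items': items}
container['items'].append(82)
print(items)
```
[3, 5, 82]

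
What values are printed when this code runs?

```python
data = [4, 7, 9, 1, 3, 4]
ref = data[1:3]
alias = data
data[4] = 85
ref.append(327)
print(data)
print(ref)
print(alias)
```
[4, 7, 9, 1, 85, 4]
[7, 9, 327]
[4, 7, 9, 1, 85, 4]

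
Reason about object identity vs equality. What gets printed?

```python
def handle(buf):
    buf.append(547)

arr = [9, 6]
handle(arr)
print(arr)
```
[9, 6, 547]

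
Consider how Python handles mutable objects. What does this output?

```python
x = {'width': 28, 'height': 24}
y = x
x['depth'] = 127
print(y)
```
{'width': 28, 'height': 24, 'depth': 127}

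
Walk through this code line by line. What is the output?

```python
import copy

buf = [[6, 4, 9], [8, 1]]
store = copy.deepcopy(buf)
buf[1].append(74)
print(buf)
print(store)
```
[[6, 4, 9], [8, 1, 74]]
[[6, 4, 9], [8, 1]]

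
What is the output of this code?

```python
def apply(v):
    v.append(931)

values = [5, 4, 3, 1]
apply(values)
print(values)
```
[5, 4, 3, 1, 931]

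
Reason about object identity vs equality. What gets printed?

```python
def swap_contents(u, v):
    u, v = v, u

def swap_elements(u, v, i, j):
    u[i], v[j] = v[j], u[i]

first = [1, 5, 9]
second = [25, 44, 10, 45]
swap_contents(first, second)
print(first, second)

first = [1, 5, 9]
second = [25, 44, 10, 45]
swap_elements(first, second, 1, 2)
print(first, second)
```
[1, 5, 9] [25, 44, 10, 45]
[1, 10, 9] [25, 44, 5, 45]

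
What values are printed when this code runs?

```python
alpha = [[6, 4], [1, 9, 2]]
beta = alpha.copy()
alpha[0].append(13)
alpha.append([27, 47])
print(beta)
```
[[6, 4, 13], [1, 9, 2]]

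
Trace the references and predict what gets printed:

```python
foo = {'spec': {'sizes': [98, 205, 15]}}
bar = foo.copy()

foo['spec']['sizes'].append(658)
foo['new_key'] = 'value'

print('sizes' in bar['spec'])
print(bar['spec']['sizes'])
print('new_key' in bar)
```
True
[98, 205, 15, 658]
False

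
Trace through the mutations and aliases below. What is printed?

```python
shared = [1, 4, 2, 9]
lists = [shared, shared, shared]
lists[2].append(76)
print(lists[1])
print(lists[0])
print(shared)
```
[1, 4, 2, 9, 76]
[1, 4, 2, 9, 76]
[1, 4, 2, 9, 76]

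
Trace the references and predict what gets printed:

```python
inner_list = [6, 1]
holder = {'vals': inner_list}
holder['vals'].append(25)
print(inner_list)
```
[6, 1, 25]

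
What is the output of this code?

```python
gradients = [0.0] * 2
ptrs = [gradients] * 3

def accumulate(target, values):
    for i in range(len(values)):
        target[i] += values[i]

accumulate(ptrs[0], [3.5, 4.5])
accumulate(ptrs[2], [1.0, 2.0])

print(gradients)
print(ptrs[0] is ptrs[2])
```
[4.5, 6.5]
True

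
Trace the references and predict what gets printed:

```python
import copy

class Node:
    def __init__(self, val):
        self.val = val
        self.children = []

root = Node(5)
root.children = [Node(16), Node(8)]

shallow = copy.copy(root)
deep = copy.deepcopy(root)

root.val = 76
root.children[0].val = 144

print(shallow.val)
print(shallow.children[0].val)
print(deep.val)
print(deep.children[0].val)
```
5
144
5
16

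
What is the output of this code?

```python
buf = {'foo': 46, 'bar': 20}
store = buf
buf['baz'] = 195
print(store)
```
{'foo': 46, 'bar': 20, 'baz': 195}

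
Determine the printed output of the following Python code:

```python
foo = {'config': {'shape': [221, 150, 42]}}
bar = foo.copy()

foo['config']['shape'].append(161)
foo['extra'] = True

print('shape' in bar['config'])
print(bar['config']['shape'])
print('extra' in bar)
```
True
[221, 150, 42, 161]
False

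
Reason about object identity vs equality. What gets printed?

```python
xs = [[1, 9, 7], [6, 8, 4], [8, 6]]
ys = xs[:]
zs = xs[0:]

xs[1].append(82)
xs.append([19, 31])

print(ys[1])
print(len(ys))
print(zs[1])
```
[6, 8, 4, 82]
3
[6, 8, 4, 82]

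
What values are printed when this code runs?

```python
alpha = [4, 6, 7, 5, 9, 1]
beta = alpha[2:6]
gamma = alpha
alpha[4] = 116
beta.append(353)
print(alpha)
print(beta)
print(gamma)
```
[4, 6, 7, 5, 116, 1]
[7, 5, 9, 1, 353]
[4, 6, 7, 5, 116, 1]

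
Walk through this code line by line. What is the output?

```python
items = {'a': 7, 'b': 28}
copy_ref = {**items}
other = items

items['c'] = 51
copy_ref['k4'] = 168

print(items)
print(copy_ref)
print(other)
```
{'a': 7, 'b': 28, 'c': 51}
{'a': 7, 'b': 28, 'k4': 168}
{'a': 7, 'b': 28, 'c': 51}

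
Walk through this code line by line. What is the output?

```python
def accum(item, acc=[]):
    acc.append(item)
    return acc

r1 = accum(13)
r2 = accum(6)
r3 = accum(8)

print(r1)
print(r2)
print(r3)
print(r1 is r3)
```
[13, 6, 8]
[13, 6, 8]
[13, 6, 8]
True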